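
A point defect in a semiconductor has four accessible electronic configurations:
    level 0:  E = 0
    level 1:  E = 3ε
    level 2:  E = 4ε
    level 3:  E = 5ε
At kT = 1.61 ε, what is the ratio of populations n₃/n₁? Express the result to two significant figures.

n₃/n₁ = exp[−(E₃−E₁)/kT] = exp(−(2ε)/(1.61ε)) = exp(-1.242) = 0.29.

0.29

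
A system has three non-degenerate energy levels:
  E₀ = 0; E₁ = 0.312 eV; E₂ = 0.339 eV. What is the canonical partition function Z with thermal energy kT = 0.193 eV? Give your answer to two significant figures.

Z = 1.4

Eᵢ/kT = 0, 1.617, 1.756.
Z = Σ e^(−Eᵢ/kT) = e^(−0) + e^(−1.617) + e^(−1.756) = 1.000 + 0.1985 + 0.1727 = 1.371.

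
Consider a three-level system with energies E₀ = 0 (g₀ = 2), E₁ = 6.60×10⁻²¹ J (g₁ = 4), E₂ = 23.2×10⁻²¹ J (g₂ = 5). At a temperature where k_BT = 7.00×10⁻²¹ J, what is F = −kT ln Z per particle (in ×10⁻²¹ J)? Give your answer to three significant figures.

Eᵢ/kT = 0, 0.94286, 3.3143.
Z = Σ gᵢe^(−Eᵢ/kT) = 2·e^(−0) + 4·e^(−0.94286) + 5·e^(−3.3143) = 2.0000 + 1.5580 + 0.18180 = 3.7398.
F = −kT ln Z = −7.00 × ln(3.7398) = −7.00 × 1.3190 = -9.23 ×10⁻²¹ J.

-9.23 ×10⁻²¹ J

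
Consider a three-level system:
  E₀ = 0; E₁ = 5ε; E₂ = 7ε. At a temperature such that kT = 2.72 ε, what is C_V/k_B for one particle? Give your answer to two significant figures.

Eᵢ/kT = 0, 1.838, 2.574.
Z = Σ e^(−Eᵢ/kT) = e^(−0) + e^(−1.838) + e^(−2.574) = 1.000 + 0.1591 + 0.07623 = 1.235.
⟨E⟩ = 1.076 ε, ⟨E²⟩ = 6.245 ε².
C_V/k_B = (⟨E²⟩ − ⟨E⟩²)/(kT)² = (6.245 − 1.158)/7.398 = 0.69.

0.69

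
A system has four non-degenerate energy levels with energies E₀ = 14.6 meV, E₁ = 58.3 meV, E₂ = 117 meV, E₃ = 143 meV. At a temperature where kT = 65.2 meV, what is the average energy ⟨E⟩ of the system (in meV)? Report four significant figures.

47.72 meV

Eᵢ/kT = 0.223926, 0.894172, 1.79448, 2.19325.
Z = Σ e^(−Eᵢ/kT) = e^(−0.223926) + e^(−0.894172) + e^(−1.79448) + e^(−2.19325) = 0.799374 + 0.408946 + 0.166214 + 0.111554 = 1.48609.
⟨E⟩ = Σ Eᵢ e^(−Eᵢ/kT) / Z = (14.6·0.799374 + 58.3·0.408946 + 117·0.166214 + 143·0.111554) / 1.48609 = 47.72 meV.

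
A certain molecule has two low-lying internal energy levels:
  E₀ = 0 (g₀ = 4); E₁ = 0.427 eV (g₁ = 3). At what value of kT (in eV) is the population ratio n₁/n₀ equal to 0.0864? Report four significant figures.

n₁/n₀ = (g₁/g₀) exp[−(E₁−E₀)/kT] = 0.0864.
⇒ (E₁−E₀)/kT = ln((3/4)/0.0864) = ln(8.68056) = 2.16109.
kT = 0.427 eV / 2.16109 = 0.1976 eV.

0.1976 eV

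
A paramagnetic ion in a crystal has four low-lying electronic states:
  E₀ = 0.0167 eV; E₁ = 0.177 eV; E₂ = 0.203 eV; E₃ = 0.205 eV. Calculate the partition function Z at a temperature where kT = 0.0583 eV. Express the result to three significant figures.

Z = 0.859

Eᵢ/kT = 0.28645, 3.0360, 3.4820, 3.5163.
Z = Σ e^(−Eᵢ/kT) = e^(−0.28645) + e^(−3.0360) + e^(−3.4820) + e^(−3.5163) = 0.75092 + 0.048027 + 0.030746 + 0.029709 = 0.85940.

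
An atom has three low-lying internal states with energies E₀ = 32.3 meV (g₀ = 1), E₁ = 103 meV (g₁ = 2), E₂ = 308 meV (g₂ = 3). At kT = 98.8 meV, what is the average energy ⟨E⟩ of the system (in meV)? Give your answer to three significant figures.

Eᵢ/kT = 0.32692, 1.0425, 3.1174.
Z = Σ gᵢe^(−Eᵢ/kT) = 1·e^(−0.32692) + 2·e^(−1.0425) + 3·e^(−3.1174) = 0.72114 + 0.70514 + 0.13282 = 1.5591.
⟨E⟩ = Σ Eᵢ gᵢe^(−Eᵢ/kT) / Z = (32.3·0.72114 + 103·0.70514 + 308·0.13282) / 1.5591 = 87.8 meV.

87.8 meV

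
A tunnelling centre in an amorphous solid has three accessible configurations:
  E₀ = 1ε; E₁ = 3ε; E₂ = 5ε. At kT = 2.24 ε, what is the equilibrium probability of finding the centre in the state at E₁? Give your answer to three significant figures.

Eᵢ/kT = 0.44643, 1.3393, 2.2321.
Z = Σ e^(−Eᵢ/kT) = e^(−0.44643) + e^(−1.3393) + e^(−2.2321) = 0.63991 + 0.26203 + 0.10730 = 1.0092.
P₁ = e^(−E₁/kT) / Z = 0.26203/1.0092 = 0.260.

0.260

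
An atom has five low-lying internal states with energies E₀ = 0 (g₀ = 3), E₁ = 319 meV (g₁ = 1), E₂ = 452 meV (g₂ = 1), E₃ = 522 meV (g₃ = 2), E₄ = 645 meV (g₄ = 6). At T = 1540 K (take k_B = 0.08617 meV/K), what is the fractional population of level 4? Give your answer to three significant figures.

0.0145

k_BT = 0.08617 × 1540 K = 132.70 meV.
Eᵢ/kT = 0, 2.4039, 3.4062, 3.9337, 4.8606.
Z = Σ gᵢe^(−Eᵢ/kT) = 3·e^(−0) + 1·e^(−2.4039) + 1·e^(−3.4062) + 2·e^(−3.9337) + 6·e^(−4.8606) = 3.0000 + 0.090365 + 0.033167 + 0.039142 + 0.046475 = 3.2091.
P₄ = g₄ e^(−E₄/kT) / Z = 0.046475/3.2091 = 0.0145.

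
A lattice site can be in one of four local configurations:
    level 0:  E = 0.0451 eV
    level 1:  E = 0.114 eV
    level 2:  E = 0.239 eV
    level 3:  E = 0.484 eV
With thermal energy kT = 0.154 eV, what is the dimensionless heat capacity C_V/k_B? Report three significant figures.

0.362

Eᵢ/kT = 0.29286, 0.74026, 1.5519, 3.1429.
Z = Σ e^(−Eᵢ/kT) = e^(−0.29286) + e^(−0.74026) + e^(−1.5519) + e^(−3.1429) = 0.74613 + 0.47699 + 0.21185 + 0.043157 = 1.4781.
⟨E⟩ = 0.10794 eV, ⟨E²⟩ = 0.020247 eV².
C_V/k_B = (⟨E²⟩ − ⟨E⟩²)/(kT)² = (0.020247 − 0.011651)/0.023716 = 0.362.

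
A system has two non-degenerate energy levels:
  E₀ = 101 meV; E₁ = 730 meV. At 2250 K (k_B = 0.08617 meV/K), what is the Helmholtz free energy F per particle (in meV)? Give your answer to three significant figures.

93.6 meV

k_BT = 0.08617 × 2250 K = 193.88 meV.
Eᵢ/kT = 0.52094, 3.7652.
Z = Σ e^(−Eᵢ/kT) = e^(−0.52094) + e^(−3.7652) = 0.59396 + 0.023163 = 0.61712.
F = −kT ln Z = −193.88 × ln(0.61712) = −193.88 × -0.48269 = 93.6 meV.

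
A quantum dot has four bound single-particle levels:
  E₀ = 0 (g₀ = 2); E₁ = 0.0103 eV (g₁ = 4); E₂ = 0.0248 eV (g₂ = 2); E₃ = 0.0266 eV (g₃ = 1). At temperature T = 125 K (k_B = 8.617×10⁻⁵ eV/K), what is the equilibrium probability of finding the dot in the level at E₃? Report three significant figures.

k_BT = 8.617×10⁻⁵ × 125 K = 0.010771 eV.
Eᵢ/kT = 0, 0.95627, 2.3025, 2.4696.
Z = Σ gᵢe^(−Eᵢ/kT) = 2·e^(−0) + 4·e^(−0.95627) + 2·e^(−2.3025) + 1·e^(−2.4696) = 2.0000 + 1.5373 + 0.20002 + 0.084619 = 3.8219.
P₃ = g₃ e^(−E₃/kT) / Z = 0.084619/3.8219 = 0.0221.

0.0221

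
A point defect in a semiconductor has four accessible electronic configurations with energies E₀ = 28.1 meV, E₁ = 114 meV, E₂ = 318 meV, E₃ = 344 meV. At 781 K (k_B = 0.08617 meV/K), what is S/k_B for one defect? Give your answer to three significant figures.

0.615

k_BT = 0.08617 × 781 K = 67.299 meV.
Eᵢ/kT = 0.41754, 1.6939, 4.7252, 5.1115.
Z = Σ e^(−Eᵢ/kT) = e^(−0.41754) + e^(−1.6939) + e^(−4.7252) + e^(−5.1115) = 0.65867 + 0.18380 + 0.0088689 + 0.0060270 = 0.85737.
⟨E⟩ = Σ EᵢPᵢ = 51.734 meV.
S/k_B = ln Z + ⟨E⟩/kT = ln(0.85737) + 51.734/67.299 = -0.15389 + 0.76872 = 0.615.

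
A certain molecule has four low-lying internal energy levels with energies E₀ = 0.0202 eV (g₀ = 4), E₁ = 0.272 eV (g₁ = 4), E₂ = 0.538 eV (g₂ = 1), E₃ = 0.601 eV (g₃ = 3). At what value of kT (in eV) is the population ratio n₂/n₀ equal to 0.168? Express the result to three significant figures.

1.30 eV

n₂/n₀ = (g₂/g₀) exp[−(E₂−E₀)/kT] = 0.168.
⇒ (E₂−E₀)/kT = ln((1/4)/0.168) = ln(1.4881) = 0.39750.
kT = 0.5178 eV / 0.39750 = 1.30 eV.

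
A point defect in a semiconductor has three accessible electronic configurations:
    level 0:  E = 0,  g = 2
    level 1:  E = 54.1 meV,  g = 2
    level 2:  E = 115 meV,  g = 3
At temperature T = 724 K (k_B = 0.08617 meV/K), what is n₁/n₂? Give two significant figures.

k_BT = 0.08617 × 724 K = 62.39 meV.
n₁/n₂ = (g₁/g₂) exp[−(E₁−E₂)/kT] = (2/3) × exp(−(-60.9 meV)/(62.39 meV)) = (2/3) × exp(0.9761) = 1.8.

1.8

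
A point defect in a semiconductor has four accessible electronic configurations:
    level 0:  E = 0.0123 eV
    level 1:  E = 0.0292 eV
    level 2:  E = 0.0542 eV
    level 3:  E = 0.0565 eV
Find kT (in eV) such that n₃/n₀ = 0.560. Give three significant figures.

n₃/n₀ = exp[−(E₃−E₀)/kT] = 0.560.
⇒ (E₃−E₀)/kT = ln(1/0.560) = ln(1.7857) = 0.57981.
kT = 0.0442 eV / 0.57981 = 0.0762 eV.

0.0762 eV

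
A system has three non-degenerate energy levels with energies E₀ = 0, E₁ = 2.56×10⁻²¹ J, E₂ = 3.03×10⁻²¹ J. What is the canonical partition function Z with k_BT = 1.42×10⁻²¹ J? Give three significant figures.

Z = 1.28

Eᵢ/kT = 0, 1.8028, 2.1338.
Z = Σ e^(−Eᵢ/kT) = e^(−0) + e^(−1.8028) + e^(−2.1338) = 1.0000 + 0.16484 + 0.11839 = 1.2832.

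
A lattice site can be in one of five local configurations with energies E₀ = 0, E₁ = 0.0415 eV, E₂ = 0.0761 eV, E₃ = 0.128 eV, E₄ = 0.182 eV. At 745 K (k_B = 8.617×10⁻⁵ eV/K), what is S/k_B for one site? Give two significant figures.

k_BT = 8.617×10⁻⁵ × 745 K = 0.06420 eV.
Eᵢ/kT = 0, 0.6464, 1.185, 1.994, 2.835.
Z = Σ e^(−Eᵢ/kT) = e^(−0) + e^(−0.6464) + e^(−1.185) + e^(−1.994) + e^(−2.835) = 1.000 + 0.5239 + 0.3057 + 0.1361 + 0.05872 = 2.024.
⟨E⟩ = Σ EᵢPᵢ = 0.03612 eV.
S/k_B = ln Z + ⟨E⟩/kT = ln(2.024) + 0.03612/0.06420 = 0.7051 + 0.5626 = 1.3.

1.3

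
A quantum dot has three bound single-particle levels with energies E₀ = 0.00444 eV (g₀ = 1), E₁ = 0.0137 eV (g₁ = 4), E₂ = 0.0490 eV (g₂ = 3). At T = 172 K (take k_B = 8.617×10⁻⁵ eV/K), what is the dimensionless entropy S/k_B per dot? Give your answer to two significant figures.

k_BT = 8.617×10⁻⁵ × 172 K = 0.01482 eV.
Eᵢ/kT = 0.2996, 0.9244, 3.306.
Z = Σ gᵢe^(−Eᵢ/kT) = 1·e^(−0.2996) + 4·e^(−0.9244) + 3·e^(−3.306) = 0.7411 + 1.587 + 0.1100 = 2.438.
⟨E⟩ = Σ EᵢPᵢ = 0.01248 eV.
S/k_B = ln Z + ⟨E⟩/kT = ln(2.438) + 0.01248/0.01482 = 0.8912 + 0.8421 = 1.7.

1.7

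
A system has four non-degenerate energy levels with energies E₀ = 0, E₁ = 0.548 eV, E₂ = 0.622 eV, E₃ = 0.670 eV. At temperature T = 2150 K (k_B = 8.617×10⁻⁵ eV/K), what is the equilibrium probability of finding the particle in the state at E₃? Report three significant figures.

k_BT = 8.617×10⁻⁵ × 2150 K = 0.18527 eV.
Eᵢ/kT = 0, 2.9578, 3.3573, 3.6163.
Z = Σ e^(−Eᵢ/kT) = e^(−0) + e^(−2.9578) + e^(−3.3573) + e^(−3.6163) = 1.0000 + 0.051933 + 0.034829 + 0.026882 = 1.1136.
P₃ = e^(−E₃/kT) / Z = 0.026882/1.1136 = 0.0241.

0.0241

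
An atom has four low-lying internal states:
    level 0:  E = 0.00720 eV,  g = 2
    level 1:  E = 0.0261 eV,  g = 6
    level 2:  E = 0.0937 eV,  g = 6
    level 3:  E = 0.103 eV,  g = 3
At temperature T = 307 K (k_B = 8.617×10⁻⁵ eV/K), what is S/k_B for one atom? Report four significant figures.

2.255

k_BT = 8.617×10⁻⁵ × 307 K = 0.0264542 eV.
Eᵢ/kT = 0.272169, 0.986611, 3.54197, 3.89352.
Z = Σ gᵢe^(−Eᵢ/kT) = 2·e^(−0.272169) + 6·e^(−0.986611) + 6·e^(−3.54197) + 3·e^(−3.89352) = 1.52345 + 2.23703 + 0.173737 + 0.0611205 = 3.99534.
⟨E⟩ = Σ EᵢPᵢ = 0.0230093 eV.
S/k_B = ln Z + ⟨E⟩/kT = ln(3.99534) + 0.0230093/0.0264542 = 1.38513 + 0.869779 = 2.255.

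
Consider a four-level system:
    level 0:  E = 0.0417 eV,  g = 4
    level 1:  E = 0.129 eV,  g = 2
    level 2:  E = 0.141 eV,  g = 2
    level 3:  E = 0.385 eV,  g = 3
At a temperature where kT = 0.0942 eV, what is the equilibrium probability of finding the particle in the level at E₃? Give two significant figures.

Eᵢ/kT = 0.4427, 1.369, 1.497, 4.087.
Z = Σ gᵢe^(−Eᵢ/kT) = 4·e^(−0.4427) + 2·e^(−1.369) + 2·e^(−1.497) + 3·e^(−4.087) = 2.569 + 0.5087 + 0.4476 + 0.05037 = 3.576.
P₃ = g₃ e^(−E₃/kT) / Z = 0.05037/3.576 = 0.014.

0.014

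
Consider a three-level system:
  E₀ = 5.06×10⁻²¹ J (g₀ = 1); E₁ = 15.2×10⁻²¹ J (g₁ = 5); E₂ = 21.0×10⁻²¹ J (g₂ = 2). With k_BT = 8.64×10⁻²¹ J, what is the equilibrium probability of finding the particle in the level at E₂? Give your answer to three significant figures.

Eᵢ/kT = 0.58565, 1.7593, 2.4306.
Z = Σ gᵢe^(−Eᵢ/kT) = 1·e^(−0.58565) + 5·e^(−1.7593) + 2·e^(−2.4306) = 0.55674 + 0.86083 + 0.17597 = 1.5935.
P₂ = g₂ e^(−E₂/kT) / Z = 0.17597/1.5935 = 0.110.

0.110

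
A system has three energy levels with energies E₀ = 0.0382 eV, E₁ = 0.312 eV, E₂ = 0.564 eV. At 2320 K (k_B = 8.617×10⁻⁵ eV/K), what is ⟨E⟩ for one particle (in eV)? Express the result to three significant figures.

0.119 eV

k_BT = 8.617×10⁻⁵ × 2320 K = 0.19991 eV.
Eᵢ/kT = 0.19109, 1.5607, 2.8213.
Z = Σ e^(−Eᵢ/kT) = e^(−0.19109) + e^(−1.5607) + e^(−2.8213) = 0.82606 + 0.20999 + 0.059529 = 1.0956.
⟨E⟩ = Σ Eᵢ e^(−Eᵢ/kT) / Z = (0.0382·0.82606 + 0.312·0.20999 + 0.564·0.059529) / 1.0956 = 0.119 eV.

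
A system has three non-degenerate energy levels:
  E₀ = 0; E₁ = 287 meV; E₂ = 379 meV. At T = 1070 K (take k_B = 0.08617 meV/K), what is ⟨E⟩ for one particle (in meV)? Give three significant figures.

17.9 meV

k_BT = 0.08617 × 1070 K = 92.202 meV.
Eᵢ/kT = 0, 3.1127, 4.1105.
Z = Σ e^(−Eᵢ/kT) = e^(−0) + e^(−3.1127) + e^(−4.1105) = 1.0000 + 0.044481 + 0.016400 = 1.0609.
⟨E⟩ = Σ Eᵢ e^(−Eᵢ/kT) / Z = (0·1.0000 + 287·0.044481 + 379·0.016400) / 1.0609 = 17.9 meV.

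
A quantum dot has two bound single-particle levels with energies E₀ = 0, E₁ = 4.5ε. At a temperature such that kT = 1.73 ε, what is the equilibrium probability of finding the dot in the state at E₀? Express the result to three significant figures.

0.931

Eᵢ/kT = 0, 2.6012.
Z = Σ e^(−Eᵢ/kT) = e^(−0) + e^(−2.6012) = 1.0000 + 0.074185 = 1.0742.
P₀ = e^(−E₀/kT) / Z = 1.0000/1.0742 = 0.931.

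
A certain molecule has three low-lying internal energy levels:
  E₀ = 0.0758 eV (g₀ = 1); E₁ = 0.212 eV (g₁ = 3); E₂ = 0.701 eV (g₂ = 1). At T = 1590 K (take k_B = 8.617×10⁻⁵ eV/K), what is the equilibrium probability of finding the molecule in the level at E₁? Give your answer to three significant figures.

0.524

k_BT = 8.617×10⁻⁵ × 1590 K = 0.13701 eV.
Eᵢ/kT = 0.55324, 1.5473, 5.1164.
Z = Σ gᵢe^(−Eᵢ/kT) = 1·e^(−0.55324) + 3·e^(−1.5473) + 1·e^(−5.1164) = 0.57508 + 0.63847 + 0.0059976 = 1.2195.
P₁ = g₁ e^(−E₁/kT) / Z = 0.63847/1.2195 = 0.524.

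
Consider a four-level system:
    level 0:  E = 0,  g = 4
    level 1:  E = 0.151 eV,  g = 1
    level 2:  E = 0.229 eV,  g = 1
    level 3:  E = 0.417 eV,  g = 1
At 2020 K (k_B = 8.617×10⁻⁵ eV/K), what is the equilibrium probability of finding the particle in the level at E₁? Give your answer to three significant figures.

k_BT = 8.617×10⁻⁵ × 2020 K = 0.17406 eV.
Eᵢ/kT = 0, 0.86752, 1.3156, 2.3957.
Z = Σ gᵢe^(−Eᵢ/kT) = 4·e^(−0) + 1·e^(−0.86752) + 1·e^(−1.3156) + 1·e^(−2.3957) = 4.0000 + 0.41999 + 0.26831 + 0.091109 = 4.7794.
P₁ = g₁ e^(−E₁/kT) / Z = 0.41999/4.7794 = 0.0879.

0.0879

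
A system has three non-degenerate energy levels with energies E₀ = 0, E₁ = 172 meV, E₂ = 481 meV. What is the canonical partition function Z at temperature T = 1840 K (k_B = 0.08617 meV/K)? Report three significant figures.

k_BT = 0.08617 × 1840 K = 158.55 meV.
Eᵢ/kT = 0, 1.0848, 3.0337.
Z = Σ e^(−Eᵢ/kT) = e^(−0) + e^(−1.0848) + e^(−3.0337) = 1.0000 + 0.33797 + 0.048137 = 1.3861.

Z = 1.39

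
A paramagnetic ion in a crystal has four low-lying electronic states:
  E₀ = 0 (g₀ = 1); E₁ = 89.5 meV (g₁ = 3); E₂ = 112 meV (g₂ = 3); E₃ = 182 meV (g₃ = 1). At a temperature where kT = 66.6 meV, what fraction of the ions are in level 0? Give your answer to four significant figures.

Eᵢ/kT = 0, 1.34384, 1.68168, 2.73273.
Z = Σ gᵢe^(−Eᵢ/kT) = 1·e^(−0) + 3·e^(−1.34384) + 3·e^(−1.68168) + 1·e^(−2.73273) = 1.00000 + 0.782526 + 0.558183 + 0.0650415 = 2.40575.
P₀ = g₀ e^(−E₀/kT) / Z = 1.00000/2.40575 = 0.4157.

0.4157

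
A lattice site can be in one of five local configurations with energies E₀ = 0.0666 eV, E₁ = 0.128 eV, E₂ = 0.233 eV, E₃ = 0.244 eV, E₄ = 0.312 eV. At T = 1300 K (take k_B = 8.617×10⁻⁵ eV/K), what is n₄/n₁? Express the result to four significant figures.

k_BT = 8.617×10⁻⁵ × 1300 K = 0.112021 eV.
n₄/n₁ = exp[−(E₄−E₁)/kT] = exp(−(0.184 eV)/(0.112021 eV)) = exp(-1.64255) = 0.1935.

0.1935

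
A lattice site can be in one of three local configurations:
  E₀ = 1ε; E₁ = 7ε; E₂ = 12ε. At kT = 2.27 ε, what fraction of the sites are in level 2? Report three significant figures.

0.00729

Eᵢ/kT = 0.44053, 3.0837, 5.2863.
Z = Σ e^(−Eᵢ/kT) = e^(−0.44053) + e^(−3.0837) + e^(−5.2863) = 0.64370 + 0.045790 + 0.0050604 = 0.69455.
P₂ = e^(−E₂/kT) / Z = 0.0050604/0.69455 = 0.00729.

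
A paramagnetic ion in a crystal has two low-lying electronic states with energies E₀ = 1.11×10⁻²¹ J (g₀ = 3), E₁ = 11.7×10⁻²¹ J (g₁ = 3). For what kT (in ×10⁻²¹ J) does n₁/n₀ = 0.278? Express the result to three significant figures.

8.27 ×10⁻²¹ J

n₁/n₀ = (g₁/g₀) exp[−(E₁−E₀)/kT] = 0.278.
⇒ (E₁−E₀)/kT = ln((3/3)/0.278) = ln(3.5971) = 1.2801.
kT = 10.59 ×10⁻²¹ J / 1.2801 = 8.27 ×10⁻²¹ J.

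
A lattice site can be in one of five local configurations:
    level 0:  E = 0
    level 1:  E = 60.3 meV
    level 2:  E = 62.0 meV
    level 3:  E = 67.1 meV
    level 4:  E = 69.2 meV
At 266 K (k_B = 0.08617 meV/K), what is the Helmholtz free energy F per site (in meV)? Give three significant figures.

-4.95 meV

k_BT = 0.08617 × 266 K = 22.921 meV.
Eᵢ/kT = 0, 2.6308, 2.7049, 2.9274, 3.0191.
Z = Σ e^(−Eᵢ/kT) = e^(−0) + e^(−2.6308) + e^(−2.7049) + e^(−2.9274) + e^(−3.0191) = 1.0000 + 0.072021 + 0.066877 + 0.053536 + 0.048845 = 1.2413.
F = −kT ln Z = −22.921 × ln(1.2413) = −22.921 × 0.21616 = -4.95 meV.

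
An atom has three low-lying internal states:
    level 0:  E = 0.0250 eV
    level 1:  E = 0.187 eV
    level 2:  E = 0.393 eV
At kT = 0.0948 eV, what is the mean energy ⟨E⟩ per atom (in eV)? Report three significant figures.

0.0557 eV

Eᵢ/kT = 0.26371, 1.9726, 4.1456.
Z = Σ e^(−Eᵢ/kT) = e^(−0.26371) + e^(−1.9726) + e^(−4.1456) = 0.76820 + 0.13909 + 0.015834 = 0.92312.
⟨E⟩ = Σ Eᵢ e^(−Eᵢ/kT) / Z = (0.0250·0.76820 + 0.187·0.13909 + 0.393·0.015834) / 0.92312 = 0.0557 eV.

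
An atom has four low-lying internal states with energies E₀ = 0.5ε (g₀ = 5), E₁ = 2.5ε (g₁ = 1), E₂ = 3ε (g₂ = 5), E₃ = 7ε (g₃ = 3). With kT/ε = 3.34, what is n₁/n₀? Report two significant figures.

n₁/n₀ = (g₁/g₀) exp[−(E₁−E₀)/kT] = (1/5) × exp(−(2.0ε)/(3.34ε)) = (1/5) × exp(-0.5988) = 0.11.

0.11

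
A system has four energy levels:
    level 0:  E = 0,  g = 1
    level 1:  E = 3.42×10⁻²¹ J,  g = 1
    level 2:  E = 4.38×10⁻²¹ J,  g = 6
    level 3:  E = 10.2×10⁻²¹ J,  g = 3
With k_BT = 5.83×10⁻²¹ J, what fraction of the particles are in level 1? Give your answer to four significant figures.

Eᵢ/kT = 0, 0.586621, 0.751286, 1.74957.
Z = Σ gᵢe^(−Eᵢ/kT) = 1·e^(−0) + 1·e^(−0.586621) + 6·e^(−0.751286) + 3·e^(−1.74957) = 1.00000 + 0.556204 + 2.83056 + 0.521546 = 4.90831.
P₁ = g₁ e^(−E₁/kT) / Z = 0.556204/4.90831 = 0.1133.

0.1133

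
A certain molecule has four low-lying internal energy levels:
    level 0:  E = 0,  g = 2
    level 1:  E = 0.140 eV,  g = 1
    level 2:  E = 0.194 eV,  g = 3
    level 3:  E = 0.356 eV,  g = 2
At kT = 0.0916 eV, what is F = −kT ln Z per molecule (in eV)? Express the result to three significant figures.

-0.0882 eV

Eᵢ/kT = 0, 1.5284, 2.1179, 3.8865.
Z = Σ gᵢe^(−Eᵢ/kT) = 2·e^(−0) + 1·e^(−1.5284) + 3·e^(−2.1179) + 2·e^(−3.8865) = 2.0000 + 0.21688 + 0.36085 + 0.041034 = 2.6188.
F = −kT ln Z = −0.0916 × ln(2.6188) = −0.0916 × 0.96272 = -0.0882 eV.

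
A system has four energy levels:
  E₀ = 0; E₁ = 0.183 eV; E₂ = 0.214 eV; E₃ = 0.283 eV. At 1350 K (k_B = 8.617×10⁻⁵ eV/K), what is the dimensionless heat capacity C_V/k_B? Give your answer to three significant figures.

0.753

k_BT = 8.617×10⁻⁵ × 1350 K = 0.11633 eV.
Eᵢ/kT = 0, 1.5731, 1.8396, 2.4327.
Z = Σ e^(−Eᵢ/kT) = e^(−0) + e^(−1.5731) + e^(−1.8396) + e^(−2.4327) = 1.0000 + 0.20740 + 0.15888 + 0.087799 = 1.4541.
⟨E⟩ = 0.066572 eV, ⟨E²⟩ = 0.014616 eV².
C_V/k_B = (⟨E²⟩ − ⟨E⟩²)/(kT)² = (0.014616 − 0.0044318)/0.013533 = 0.753.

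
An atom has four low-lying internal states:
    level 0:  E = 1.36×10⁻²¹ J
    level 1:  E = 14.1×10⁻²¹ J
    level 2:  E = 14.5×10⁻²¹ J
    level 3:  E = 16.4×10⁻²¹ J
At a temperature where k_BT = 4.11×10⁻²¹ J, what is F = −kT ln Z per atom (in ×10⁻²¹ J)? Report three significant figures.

0.925 ×10⁻²¹ J

Eᵢ/kT = 0.33090, 3.4307, 3.5280, 3.9903.
Z = Σ e^(−Eᵢ/kT) = e^(−0.33090) + e^(−3.4307) + e^(−3.5280) + e^(−3.9903) = 0.71828 + 0.032364 + 0.029364 + 0.018494 = 0.79850.
F = −kT ln Z = −4.11 × ln(0.79850) = −4.11 × -0.22502 = 0.925 ×10⁻²¹ J.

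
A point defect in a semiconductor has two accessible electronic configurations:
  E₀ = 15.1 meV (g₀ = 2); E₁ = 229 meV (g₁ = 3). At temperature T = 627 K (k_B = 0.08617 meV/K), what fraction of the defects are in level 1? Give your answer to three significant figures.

0.0278

k_BT = 0.08617 × 627 K = 54.029 meV.
Eᵢ/kT = 0.27948, 4.2385.
Z = Σ gᵢe^(−Eᵢ/kT) = 2·e^(−0.27948) + 3·e^(−4.2385) = 1.5124 + 0.043288 = 1.5557.
P₁ = g₁ e^(−E₁/kT) / Z = 0.043288/1.5557 = 0.0278.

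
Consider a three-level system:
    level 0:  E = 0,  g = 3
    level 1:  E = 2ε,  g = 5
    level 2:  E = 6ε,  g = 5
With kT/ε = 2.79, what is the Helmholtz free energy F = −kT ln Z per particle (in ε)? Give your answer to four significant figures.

Eᵢ/kT = 0, 0.716846, 2.15054.
Z = Σ gᵢe^(−Eᵢ/kT) = 3·e^(−0) + 5·e^(−0.716846) + 5·e^(−2.15054) = 3.00000 + 2.44145 + 0.582106 = 6.02356.
F = −kT ln Z = −2.79 × ln(6.02356) = −2.79 × 1.79568 = -5.010 ε.

-5.010 ε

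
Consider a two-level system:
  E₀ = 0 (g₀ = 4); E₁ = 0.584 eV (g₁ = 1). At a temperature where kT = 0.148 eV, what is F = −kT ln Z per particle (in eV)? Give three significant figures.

Eᵢ/kT = 0, 3.9459.
Z = Σ gᵢe^(−Eᵢ/kT) = 4·e^(−0) + 1·e^(−3.9459) = 4.0000 + 0.019334 = 4.0193.
F = −kT ln Z = −0.148 × ln(4.0193) = −0.148 × 1.3911 = -0.206 eV.

-0.206 eV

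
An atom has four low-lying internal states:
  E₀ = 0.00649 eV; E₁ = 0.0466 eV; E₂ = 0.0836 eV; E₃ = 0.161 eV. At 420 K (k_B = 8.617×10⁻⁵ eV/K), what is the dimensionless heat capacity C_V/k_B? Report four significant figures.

k_BT = 8.617×10⁻⁵ × 420 K = 0.0361914 eV.
Eᵢ/kT = 0.179324, 1.28760, 2.30994, 4.44857.
Z = Σ e^(−Eᵢ/kT) = e^(−0.179324) + e^(−1.28760) + e^(−2.30994) + e^(−4.44857) = 0.835835 + 0.275932 + 0.0992672 + 0.0116953 = 1.22273.
⟨E⟩ = 0.0232796 eV, ⟨E²⟩ = 0.00133418 eV².
C_V/k_B = (⟨E²⟩ − ⟨E⟩²)/(kT)² = (0.00133418 − 0.000541940)/0.00130982 = 0.6048.

0.6048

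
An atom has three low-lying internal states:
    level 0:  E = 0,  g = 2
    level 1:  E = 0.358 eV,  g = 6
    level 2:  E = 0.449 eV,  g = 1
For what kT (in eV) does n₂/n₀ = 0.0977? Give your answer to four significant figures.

n₂/n₀ = (g₂/g₀) exp[−(E₂−E₀)/kT] = 0.0977.
⇒ (E₂−E₀)/kT = ln((1/2)/0.0977) = ln(5.11771) = 1.63271.
kT = 0.449 eV / 1.63271 = 0.2750 eV.

0.2750 eV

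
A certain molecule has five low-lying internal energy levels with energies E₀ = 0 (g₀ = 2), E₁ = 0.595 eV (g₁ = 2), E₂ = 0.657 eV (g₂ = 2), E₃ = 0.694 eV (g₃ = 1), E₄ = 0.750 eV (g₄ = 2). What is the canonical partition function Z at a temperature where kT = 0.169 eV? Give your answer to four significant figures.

Eᵢ/kT = 0, 3.52071, 3.88757, 4.10651, 4.43787.
Z = Σ gᵢe^(−Eᵢ/kT) = 2·e^(−0) + 2·e^(−3.52071) + 2·e^(−3.88757) + 1·e^(−4.10651) + 2·e^(−4.43787) = 2.00000 + 0.0591569 + 0.0409902 + 0.0164651 + 0.0236422 = 2.14025.

Z = 2.140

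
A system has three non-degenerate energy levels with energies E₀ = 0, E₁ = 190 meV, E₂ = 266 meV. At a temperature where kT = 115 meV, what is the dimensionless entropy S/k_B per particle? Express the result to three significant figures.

0.678

Eᵢ/kT = 0, 1.6522, 2.3130.
Z = Σ e^(−Eᵢ/kT) = e^(−0) + e^(−1.6522) + e^(−2.3130) = 1.0000 + 0.19163 + 0.098964 = 1.2906.
⟨E⟩ = Σ EᵢPᵢ = 48.608 meV.
S/k_B = ln Z + ⟨E⟩/kT = ln(1.2906) + 48.608/115 = 0.25511 + 0.42268 = 0.678.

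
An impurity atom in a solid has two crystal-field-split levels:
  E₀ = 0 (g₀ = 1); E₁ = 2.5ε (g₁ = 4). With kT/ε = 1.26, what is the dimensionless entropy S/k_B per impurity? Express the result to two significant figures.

1.1

Eᵢ/kT = 0, 1.984.
Z = Σ gᵢe^(−Eᵢ/kT) = 1·e^(−0) + 4·e^(−1.984) = 1.000 + 0.5501 = 1.550.
⟨E⟩ = Σ EᵢPᵢ = 0.8873 ε.
S/k_B = ln Z + ⟨E⟩/kT = ln(1.550) + 0.8873/1.26 = 0.4383 + 0.7042 = 1.1.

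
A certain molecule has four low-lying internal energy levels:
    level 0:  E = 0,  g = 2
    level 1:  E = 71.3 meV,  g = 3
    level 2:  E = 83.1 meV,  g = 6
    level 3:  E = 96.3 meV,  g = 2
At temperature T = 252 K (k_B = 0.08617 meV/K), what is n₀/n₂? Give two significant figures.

15

k_BT = 0.08617 × 252 K = 21.71 meV.
n₀/n₂ = (g₀/g₂) exp[−(E₀−E₂)/kT] = (2/6) × exp(−(-83.1 meV)/(21.71 meV)) = (2/6) × exp(3.828) = 15.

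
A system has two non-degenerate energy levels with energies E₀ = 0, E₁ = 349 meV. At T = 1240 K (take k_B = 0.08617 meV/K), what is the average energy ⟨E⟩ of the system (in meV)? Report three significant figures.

k_BT = 0.08617 × 1240 K = 106.85 meV.
Eᵢ/kT = 0, 3.2663.
Z = Σ e^(−Eᵢ/kT) = e^(−0) + e^(−3.2663) = 1.0000 + 0.038147 = 1.0381.
⟨E⟩ = Σ Eᵢ e^(−Eᵢ/kT) / Z = (0·1.0000 + 349·0.038147) / 1.0381 = 12.8 meV.

12.8 meV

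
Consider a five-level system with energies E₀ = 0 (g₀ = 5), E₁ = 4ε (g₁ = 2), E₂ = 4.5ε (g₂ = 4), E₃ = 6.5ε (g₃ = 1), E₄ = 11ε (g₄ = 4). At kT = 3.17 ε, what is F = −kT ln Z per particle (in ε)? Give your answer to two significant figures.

-6.1 ε

Eᵢ/kT = 0, 1.262, 1.420, 2.050, 3.470.
Z = Σ gᵢe^(−Eᵢ/kT) = 5·e^(−0) + 2·e^(−1.262) + 4·e^(−1.420) + 1·e^(−2.050) + 4·e^(−3.470) = 5.000 + 0.5662 + 0.9669 + 0.1287 + 0.1245 = 6.786.
F = −kT ln Z = −3.17 × ln(6.786) = −3.17 × 1.915 = -6.1 ε.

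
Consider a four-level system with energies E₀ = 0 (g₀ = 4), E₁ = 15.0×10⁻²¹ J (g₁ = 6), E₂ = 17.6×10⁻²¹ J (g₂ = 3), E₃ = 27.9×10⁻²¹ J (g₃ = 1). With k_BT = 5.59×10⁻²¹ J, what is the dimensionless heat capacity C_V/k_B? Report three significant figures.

0.853

Eᵢ/kT = 0, 2.6834, 3.1485, 4.9911.
Z = Σ gᵢe^(−Eᵢ/kT) = 4·e^(−0) + 6·e^(−2.6834) + 3·e^(−3.1485) + 1·e^(−4.9911) = 4.0000 + 0.40998 + 0.12875 + 0.0067982 = 4.5455.
⟨E⟩ = 1.8932, ⟨E²⟩ = 30.232.
C_V/k_B = (⟨E²⟩ − ⟨E⟩²)/(kT)² = (30.232 − 3.5842)/31.248 = 0.853.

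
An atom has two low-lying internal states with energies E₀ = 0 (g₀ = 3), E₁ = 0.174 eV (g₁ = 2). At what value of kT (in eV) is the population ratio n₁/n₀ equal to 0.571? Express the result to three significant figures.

n₁/n₀ = (g₁/g₀) exp[−(E₁−E₀)/kT] = 0.571.
⇒ (E₁−E₀)/kT = ln((2/3)/0.571) = ln(1.1675) = 0.15486.
kT = 0.174 eV / 0.15486 = 1.12 eV.

1.12 eV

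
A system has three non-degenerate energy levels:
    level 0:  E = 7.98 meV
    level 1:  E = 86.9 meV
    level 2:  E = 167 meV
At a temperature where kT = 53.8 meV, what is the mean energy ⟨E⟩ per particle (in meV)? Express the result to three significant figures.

28.6 meV

Eᵢ/kT = 0.14833, 1.6152, 3.1041.
Z = Σ e^(−Eᵢ/kT) = e^(−0.14833) + e^(−1.6152) + e^(−3.1041) = 0.86215 + 0.19885 + 0.044865 = 1.1059.
⟨E⟩ = Σ Eᵢ e^(−Eᵢ/kT) / Z = (7.98·0.86215 + 86.9·0.19885 + 167·0.044865) / 1.1059 = 28.6 meV.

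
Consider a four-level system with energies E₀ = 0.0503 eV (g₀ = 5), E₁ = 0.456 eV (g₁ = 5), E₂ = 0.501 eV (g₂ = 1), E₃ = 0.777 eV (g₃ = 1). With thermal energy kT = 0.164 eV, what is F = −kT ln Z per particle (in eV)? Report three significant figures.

Eᵢ/kT = 0.30671, 2.7805, 3.0549, 4.7378.
Z = Σ gᵢe^(−Eᵢ/kT) = 5·e^(−0.30671) + 5·e^(−2.7805) + 1·e^(−3.0549) + 1·e^(−4.7378) = 3.6793 + 0.31004 + 0.047127 + 0.0087579 = 4.0452.
F = −kT ln Z = −0.164 × ln(4.0452) = −0.164 × 1.3975 = -0.229 eV.

-0.229 eV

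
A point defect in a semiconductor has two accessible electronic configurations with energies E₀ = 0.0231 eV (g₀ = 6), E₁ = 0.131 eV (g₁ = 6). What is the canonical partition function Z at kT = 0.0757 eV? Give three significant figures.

Eᵢ/kT = 0.30515, 1.7305.
Z = Σ gᵢe^(−Eᵢ/kT) = 6·e^(−0.30515) + 6·e^(−1.7305) = 4.4221 + 1.0632 = 5.4853.

Z = 5.49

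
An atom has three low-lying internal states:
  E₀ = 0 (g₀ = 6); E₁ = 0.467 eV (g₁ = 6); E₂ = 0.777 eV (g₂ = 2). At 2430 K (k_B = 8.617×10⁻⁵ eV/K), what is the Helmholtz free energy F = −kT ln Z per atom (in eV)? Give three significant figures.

k_BT = 8.617×10⁻⁵ × 2430 K = 0.20939 eV.
Eᵢ/kT = 0, 2.2303, 3.7108.
Z = Σ gᵢe^(−Eᵢ/kT) = 6·e^(−0) + 6·e^(−2.2303) + 2·e^(−3.7108) = 6.0000 + 0.64498 + 0.048916 = 6.6939.
F = −kT ln Z = −0.20939 × ln(6.6939) = −0.20939 × 1.9012 = -0.398 eV.

-0.398 eV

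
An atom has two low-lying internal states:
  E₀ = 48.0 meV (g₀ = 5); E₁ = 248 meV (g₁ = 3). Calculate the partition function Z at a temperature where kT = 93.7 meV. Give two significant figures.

Z = 3.2

Eᵢ/kT = 0.5123, 2.647.
Z = Σ gᵢe^(−Eᵢ/kT) = 5·e^(−0.5123) + 3·e^(−2.647) = 2.996 + 0.2126 = 3.209.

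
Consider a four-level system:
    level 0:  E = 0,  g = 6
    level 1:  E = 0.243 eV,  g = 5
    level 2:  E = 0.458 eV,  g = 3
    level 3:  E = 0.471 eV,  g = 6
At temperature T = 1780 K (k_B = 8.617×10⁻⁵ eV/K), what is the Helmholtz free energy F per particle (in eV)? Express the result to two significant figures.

k_BT = 8.617×10⁻⁵ × 1780 K = 0.1534 eV.
Eᵢ/kT = 0, 1.584, 2.986, 3.070.
Z = Σ gᵢe^(−Eᵢ/kT) = 6·e^(−0) + 5·e^(−1.584) + 3·e^(−2.986) + 6·e^(−3.070) = 6.000 + 1.026 + 0.1515 + 0.2785 = 7.456.
F = −kT ln Z = −0.1534 × ln(7.456) = −0.1534 × 2.009 = -0.31 eV.

-0.31 eV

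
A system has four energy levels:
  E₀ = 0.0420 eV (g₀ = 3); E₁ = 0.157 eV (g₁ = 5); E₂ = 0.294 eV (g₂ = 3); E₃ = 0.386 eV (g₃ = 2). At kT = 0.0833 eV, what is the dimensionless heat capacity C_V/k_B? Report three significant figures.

Eᵢ/kT = 0.50420, 1.8848, 3.5294, 4.6339.
Z = Σ gᵢe^(−Eᵢ/kT) = 3·e^(−0.50420) + 5·e^(−1.8848) + 3·e^(−3.5294) + 2·e^(−4.6339) = 1.8120 + 0.75930 + 0.087968 + 0.019434 = 2.6787.
⟨E⟩ = 0.085369 eV, ⟨E²⟩ = 0.012100 eV².
C_V/k_B = (⟨E²⟩ − ⟨E⟩²)/(kT)² = (0.012100 − 0.0072879)/0.0069389 = 0.693.

0.693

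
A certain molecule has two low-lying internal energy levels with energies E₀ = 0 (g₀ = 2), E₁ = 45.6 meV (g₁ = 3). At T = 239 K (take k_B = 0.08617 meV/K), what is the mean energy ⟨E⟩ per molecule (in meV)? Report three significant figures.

k_BT = 0.08617 × 239 K = 20.595 meV.
Eᵢ/kT = 0, 2.2141.
Z = Σ gᵢe^(−Eᵢ/kT) = 2·e^(−0) + 3·e^(−2.2141) = 2.0000 + 0.32776 = 2.3278.
⟨E⟩ = Σ Eᵢ gᵢe^(−Eᵢ/kT) / Z = (0·2.0000 + 45.6·0.32776) / 2.3278 = 6.42 meV.

6.42 meV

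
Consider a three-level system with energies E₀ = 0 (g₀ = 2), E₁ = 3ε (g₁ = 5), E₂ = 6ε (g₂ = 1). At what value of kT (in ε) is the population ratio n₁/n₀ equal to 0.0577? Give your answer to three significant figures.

n₁/n₀ = (g₁/g₀) exp[−(E₁−E₀)/kT] = 0.0577.
⇒ (E₁−E₀)/kT = ln((5/2)/0.0577) = ln(43.328) = 3.7688.
kT = 3ε / 3.7688 = 0.796 ε.

0.796 ε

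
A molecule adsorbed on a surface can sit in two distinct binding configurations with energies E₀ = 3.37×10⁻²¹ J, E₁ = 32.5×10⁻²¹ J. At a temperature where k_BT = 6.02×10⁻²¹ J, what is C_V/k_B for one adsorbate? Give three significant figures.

0.182

Eᵢ/kT = 0.55980, 5.3987.
Z = Σ e^(−Eᵢ/kT) = e^(−0.55980) + e^(−5.3987) = 0.57132 + 0.0045225 = 0.57584.
⟨E⟩ = 3.5988, ⟨E²⟩ = 19.563.
C_V/k_B = (⟨E²⟩ − ⟨E⟩²)/(kT)² = (19.563 − 12.951)/36.240 = 0.182.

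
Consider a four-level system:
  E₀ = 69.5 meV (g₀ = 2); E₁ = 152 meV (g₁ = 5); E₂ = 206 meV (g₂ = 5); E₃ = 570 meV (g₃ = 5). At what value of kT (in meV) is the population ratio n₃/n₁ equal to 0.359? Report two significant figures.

410 meV

n₃/n₁ = (g₃/g₁) exp[−(E₃−E₁)/kT] = 0.359.
⇒ (E₃−E₁)/kT = ln((5/5)/0.359) = ln(2.786) = 1.025.
kT = 418 meV / 1.025 = 410 meV.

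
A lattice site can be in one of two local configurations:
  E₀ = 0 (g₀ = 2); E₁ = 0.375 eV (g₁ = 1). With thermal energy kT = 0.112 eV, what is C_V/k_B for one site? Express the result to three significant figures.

0.190

Eᵢ/kT = 0, 3.3482.
Z = Σ gᵢe^(−Eᵢ/kT) = 2·e^(−0) + 1·e^(−3.3482) = 2.0000 + 0.035148 = 2.0351.
⟨E⟩ = 0.0064766 eV, ⟨E²⟩ = 0.0024287 eV².
C_V/k_B = (⟨E²⟩ − ⟨E⟩²)/(kT)² = (0.0024287 − 0.000041946)/0.012544 = 0.190.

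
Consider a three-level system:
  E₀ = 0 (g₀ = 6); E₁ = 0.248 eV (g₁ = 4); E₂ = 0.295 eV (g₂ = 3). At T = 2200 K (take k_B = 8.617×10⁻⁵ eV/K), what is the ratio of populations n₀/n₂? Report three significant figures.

k_BT = 8.617×10⁻⁵ × 2200 K = 0.18957 eV.
n₀/n₂ = (g₀/g₂) exp[−(E₀−E₂)/kT] = (6/3) × exp(−(-0.295 eV)/(0.18957 eV)) = (6/3) × exp(1.5562) = 9.48.

9.48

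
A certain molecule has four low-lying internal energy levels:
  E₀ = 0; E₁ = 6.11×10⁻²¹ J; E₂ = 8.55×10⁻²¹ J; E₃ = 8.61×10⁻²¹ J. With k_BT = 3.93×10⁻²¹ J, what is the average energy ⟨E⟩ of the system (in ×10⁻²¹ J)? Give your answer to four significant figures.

Eᵢ/kT = 0, 1.55471, 2.17557, 2.19084.
Z = Σ e^(−Eᵢ/kT) = e^(−0) + e^(−1.55471) + e^(−2.17557) + e^(−2.19084) = 1.00000 + 0.211251 + 0.113543 + 0.111823 = 1.43662.
⟨E⟩ = Σ Eᵢ e^(−Eᵢ/kT) / Z = (0·1.00000 + 6.11·0.211251 + 8.55·0.113543 + 8.61·0.111823) / 1.43662 = 2.244 ×10⁻²¹ J.

2.244 ×10⁻²¹ J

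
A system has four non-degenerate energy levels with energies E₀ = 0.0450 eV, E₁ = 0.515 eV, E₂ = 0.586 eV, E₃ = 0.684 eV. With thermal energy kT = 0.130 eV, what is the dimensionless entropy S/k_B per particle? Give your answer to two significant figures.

Eᵢ/kT = 0.3462, 3.962, 4.508, 5.262.
Z = Σ e^(−Eᵢ/kT) = e^(−0.3462) + e^(−3.962) + e^(−4.508) + e^(−5.262) = 0.7074 + 0.01903 + 0.01102 + 0.005185 = 0.7426.
⟨E⟩ = Σ EᵢPᵢ = 0.06954 eV.
S/k_B = ln Z + ⟨E⟩/kT = ln(0.7426) + 0.06954/0.130 = -0.2976 + 0.5349 = 0.24.

0.24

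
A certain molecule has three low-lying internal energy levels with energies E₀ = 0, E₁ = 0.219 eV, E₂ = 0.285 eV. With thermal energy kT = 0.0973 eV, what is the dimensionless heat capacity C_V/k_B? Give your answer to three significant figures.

Eᵢ/kT = 0, 2.2508, 2.9291.
Z = Σ e^(−Eᵢ/kT) = e^(−0) + e^(−2.2508) + e^(−2.9291) = 1.0000 + 0.10531 + 0.053445 = 1.1588.
⟨E⟩ = 0.033047 eV, ⟨E²⟩ = 0.0081048 eV².
C_V/k_B = (⟨E²⟩ − ⟨E⟩²)/(kT)² = (0.0081048 − 0.0010921)/0.0094673 = 0.741.

0.741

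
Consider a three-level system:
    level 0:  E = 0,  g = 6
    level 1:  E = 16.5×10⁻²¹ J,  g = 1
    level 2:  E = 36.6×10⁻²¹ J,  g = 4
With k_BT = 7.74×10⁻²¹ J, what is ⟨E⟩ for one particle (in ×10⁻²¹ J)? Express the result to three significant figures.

Eᵢ/kT = 0, 2.1318, 4.7287.
Z = Σ gᵢe^(−Eᵢ/kT) = 6·e^(−0) + 1·e^(−2.1318) + 4·e^(−4.7287) = 6.0000 + 0.11862 + 0.035352 = 6.1540.
⟨E⟩ = Σ Eᵢ gᵢe^(−Eᵢ/kT) / Z = (0·6.0000 + 16.5·0.11862 + 36.6·0.035352) / 6.1540 = 0.528 ×10⁻²¹ J.

0.528 ×10⁻²¹ J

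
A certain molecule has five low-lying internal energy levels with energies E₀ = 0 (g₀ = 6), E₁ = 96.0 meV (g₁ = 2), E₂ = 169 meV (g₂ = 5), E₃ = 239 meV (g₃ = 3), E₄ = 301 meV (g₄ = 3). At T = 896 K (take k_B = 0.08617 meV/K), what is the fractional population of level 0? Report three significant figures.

0.818

k_BT = 0.08617 × 896 K = 77.208 meV.
Eᵢ/kT = 0, 1.2434, 2.1889, 3.0955, 3.8986.
Z = Σ gᵢe^(−Eᵢ/kT) = 6·e^(−0) + 2·e^(−1.2434) + 5·e^(−2.1889) + 3·e^(−3.0955) + 3·e^(−3.8986) = 6.0000 + 0.57680 + 0.56020 + 0.13576 + 0.060811 = 7.3336.
P₀ = g₀ e^(−E₀/kT) / Z = 6.0000/7.3336 = 0.818.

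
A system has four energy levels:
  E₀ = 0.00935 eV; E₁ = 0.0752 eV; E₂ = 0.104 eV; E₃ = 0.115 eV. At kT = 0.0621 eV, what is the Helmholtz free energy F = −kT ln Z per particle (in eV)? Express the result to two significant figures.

Eᵢ/kT = 0.1506, 1.211, 1.675, 1.852.
Z = Σ e^(−Eᵢ/kT) = e^(−0.1506) + e^(−1.211) + e^(−1.675) + e^(−1.852) = 0.8602 + 0.2979 + 0.1873 + 0.1569 = 1.502.
F = −kT ln Z = −0.0621 × ln(1.502) = −0.0621 × 0.4068 = -0.025 eV.

-0.025 eV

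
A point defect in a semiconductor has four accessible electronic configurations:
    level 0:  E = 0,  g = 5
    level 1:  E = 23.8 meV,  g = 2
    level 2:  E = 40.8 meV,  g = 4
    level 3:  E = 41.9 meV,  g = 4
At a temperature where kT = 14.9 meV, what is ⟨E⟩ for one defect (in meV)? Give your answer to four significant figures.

5.126 meV

Eᵢ/kT = 0, 1.59732, 2.73826, 2.81208.
Z = Σ gᵢe^(−Eᵢ/kT) = 5·e^(−0) + 2·e^(−1.59732) + 4·e^(−2.73826) + 4·e^(−2.81208) = 5.00000 + 0.404877 + 0.258731 + 0.240320 = 5.90393.
⟨E⟩ = Σ Eᵢ gᵢe^(−Eᵢ/kT) / Z = (0·5.00000 + 23.8·0.404877 + 40.8·0.258731 + 41.9·0.240320) / 5.90393 = 5.126 meV.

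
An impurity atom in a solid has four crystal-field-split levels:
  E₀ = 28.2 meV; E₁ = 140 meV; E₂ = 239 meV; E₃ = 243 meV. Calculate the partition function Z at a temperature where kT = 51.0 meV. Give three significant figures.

Z = 0.657

Eᵢ/kT = 0.55294, 2.7451, 4.6863, 4.7647.
Z = Σ e^(−Eᵢ/kT) = e^(−0.55294) + e^(−2.7451) + e^(−4.6863) + e^(−4.7647) = 0.57526 + 0.064242 + 0.0092207 + 0.0085254 = 0.65725.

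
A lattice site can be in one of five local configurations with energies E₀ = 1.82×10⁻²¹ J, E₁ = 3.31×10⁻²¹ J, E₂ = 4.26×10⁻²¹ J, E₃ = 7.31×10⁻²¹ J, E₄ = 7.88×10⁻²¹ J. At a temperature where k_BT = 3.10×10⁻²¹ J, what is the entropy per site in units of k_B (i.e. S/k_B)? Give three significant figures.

1.39

Eᵢ/kT = 0.58710, 1.0677, 1.3742, 2.3581, 2.5419.
Z = Σ e^(−Eᵢ/kT) = e^(−0.58710) + e^(−1.0677) + e^(−1.3742) + e^(−2.3581) + e^(−2.5419) = 0.55594 + 0.34380 + 0.25304 + 0.094600 + 0.078717 = 1.3261.
⟨E⟩ = Σ EᵢPᵢ = 3.4232 ×10⁻²¹ J.
S/k_B = ln Z + ⟨E⟩/kT = ln(1.3261) + 3.4232/3.10 = 0.28224 + 1.1043 = 1.39.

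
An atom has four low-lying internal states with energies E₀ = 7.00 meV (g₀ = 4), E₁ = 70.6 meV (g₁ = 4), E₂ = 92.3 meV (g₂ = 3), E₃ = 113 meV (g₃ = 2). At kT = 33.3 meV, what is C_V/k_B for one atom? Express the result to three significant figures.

Eᵢ/kT = 0.21021, 2.1201, 2.7718, 3.3934.
Z = Σ gᵢe^(−Eᵢ/kT) = 4·e^(−0.21021) + 4·e^(−2.1201) + 3·e^(−2.7718) + 2·e^(−3.3934) = 3.2417 + 0.48008 + 0.18765 + 0.067189 = 3.9766.
⟨E⟩ = 20.494 meV, ⟨E²⟩ = 1259.4 meV².
C_V/k_B = (⟨E²⟩ − ⟨E⟩²)/(kT)² = (1259.4 − 420.00)/1108.9 = 0.757.

0.757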